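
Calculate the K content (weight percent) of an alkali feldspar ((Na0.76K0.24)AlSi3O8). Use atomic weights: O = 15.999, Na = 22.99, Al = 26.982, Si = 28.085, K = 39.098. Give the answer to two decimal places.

Molar mass of (Na0.76K0.24)AlSi3O8: 0.76×22.99 + 0.24×39.098 + 1×26.982 + 3×28.085 + 8×15.999 = 266.085 g/mol.
Mass of K per formula unit: 0.24 × 39.098 = 9.384 g.
Weight fraction K = 9.384 / 266.085 = 0.0353.

3.53 weight percent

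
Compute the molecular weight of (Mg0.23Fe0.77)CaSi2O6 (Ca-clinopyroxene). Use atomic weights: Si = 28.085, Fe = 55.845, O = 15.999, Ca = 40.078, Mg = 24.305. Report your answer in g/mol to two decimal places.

M = 0.23·24.305 + 0.77·55.845 + 1·40.078 + 2·28.085 + 6·15.999

240.83 g/mol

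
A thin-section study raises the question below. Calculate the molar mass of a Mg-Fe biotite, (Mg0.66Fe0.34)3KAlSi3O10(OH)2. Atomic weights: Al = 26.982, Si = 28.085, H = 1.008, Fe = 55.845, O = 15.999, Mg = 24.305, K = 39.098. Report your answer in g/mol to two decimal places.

449.42 g/mol

M = 1.98·24.305 + 1.02·55.845 + 1·39.098 + 1·26.982 + 3·28.085 + 12·15.999 + 2·1.008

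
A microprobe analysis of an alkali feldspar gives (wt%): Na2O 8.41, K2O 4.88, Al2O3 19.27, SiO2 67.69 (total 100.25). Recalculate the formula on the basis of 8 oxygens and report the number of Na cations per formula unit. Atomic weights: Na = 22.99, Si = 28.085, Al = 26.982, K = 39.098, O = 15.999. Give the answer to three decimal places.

0.722 Na apfu

Na2O: 8.41/61.979 = 0.13569 mol → 0.27138 mol Na, 0.13569 mol O.
K2O: 4.88/94.195 = 0.05181 mol → 0.10362 mol K, 0.05181 mol O.
Al2O3: 19.27/101.961 = 0.18899 mol → 0.37798 mol Al, 0.56697 mol O.
SiO2: 67.69/60.083 = 1.12661 mol → 1.12661 mol Si, 2.25322 mol O.
Total oxygen = 3.00769 mol. Normalization factor = 8/3.00769 = 2.65985.
Na per 8 O = 0.27138 × 2.65985 = 0.722.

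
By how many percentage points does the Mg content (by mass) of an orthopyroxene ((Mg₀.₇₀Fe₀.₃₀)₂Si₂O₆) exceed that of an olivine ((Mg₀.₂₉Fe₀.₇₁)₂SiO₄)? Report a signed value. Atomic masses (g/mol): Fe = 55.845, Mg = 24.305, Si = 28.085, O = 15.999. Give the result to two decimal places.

7.89 percentage points

First mineral: 34.027 g Mg in 219.698 g formula = 15.49 wt% Mg.
Second mineral: 14.097 g Mg in 185.478 g formula = 7.60 wt% Mg.
15.49% − 7.60% gives a difference of 7.89 percentage points.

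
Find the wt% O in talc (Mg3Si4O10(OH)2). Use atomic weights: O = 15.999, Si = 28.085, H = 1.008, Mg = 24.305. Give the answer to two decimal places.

50.62 weight percent

M(Mg3Si4O10(OH)2) = 379.259 g/mol.
O contributes 12 × 15.999 = 191.988 g per mole.
191.988/379.259 = 0.5062 → 50.62%.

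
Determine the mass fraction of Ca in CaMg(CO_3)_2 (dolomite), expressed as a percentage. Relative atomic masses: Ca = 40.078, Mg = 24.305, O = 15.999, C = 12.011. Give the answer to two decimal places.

21.73 weight percent

Molar mass of CaMg(CO_3)_2: 1×40.078 + 1×24.305 + 2×12.011 + 6×15.999 = 184.399 g/mol.
Mass of Ca per formula unit: 1 × 40.078 = 40.078 g.
Weight fraction Ca = 40.078 / 184.399 = 0.2173.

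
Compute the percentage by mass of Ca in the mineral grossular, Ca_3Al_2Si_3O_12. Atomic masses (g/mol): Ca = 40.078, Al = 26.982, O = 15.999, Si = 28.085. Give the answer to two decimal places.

Molar mass of Ca_3Al_2Si_3O_12: 3*40.078 + 2*26.982 + 3*28.085 + 12*15.999 = 450.441 g/mol.
Mass of Ca per formula unit: 3 × 40.078 = 120.234 g.
Weight fraction Ca = 120.234 / 450.441 = 0.2669.

26.69 mass %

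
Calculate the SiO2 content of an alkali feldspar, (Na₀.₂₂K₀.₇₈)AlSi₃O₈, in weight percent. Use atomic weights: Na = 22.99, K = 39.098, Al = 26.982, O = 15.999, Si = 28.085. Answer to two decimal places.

M((Na₀.₂₂K₀.₇₈)AlSi₃O₈) = 274.783 g/mol; M(SiO2) = 60.083 g/mol.
Moles SiO2 per formula unit = 3 Si ÷ 1 = 3.0000.
SiO2 fraction = (3.0000 × 60.083) / 274.783 = 180.249/274.783 = 0.6560.

65.60 wt%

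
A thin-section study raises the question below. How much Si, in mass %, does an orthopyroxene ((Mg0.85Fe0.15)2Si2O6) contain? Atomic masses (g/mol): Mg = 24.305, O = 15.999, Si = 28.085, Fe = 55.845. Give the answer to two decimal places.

26.72 mass %

Molar mass of (Mg0.85Fe0.15)2Si2O6: 1.70·24.305 + 0.30·55.845 + 2·28.085 + 6·15.999 = 210.236 g/mol.
Mass of Si per formula unit: 2 × 28.085 = 56.170 g.
Weight fraction Si = 56.170 / 210.236 = 0.2672.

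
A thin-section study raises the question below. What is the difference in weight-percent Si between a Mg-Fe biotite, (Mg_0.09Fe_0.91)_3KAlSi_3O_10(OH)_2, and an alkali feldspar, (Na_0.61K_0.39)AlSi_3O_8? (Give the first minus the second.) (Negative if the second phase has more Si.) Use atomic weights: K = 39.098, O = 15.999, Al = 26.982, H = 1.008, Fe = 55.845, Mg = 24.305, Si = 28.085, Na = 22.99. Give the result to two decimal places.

-14.64 percentage points

M((Mg_0.09Fe_0.91)_3KAlSi_3O_10(OH)_2) = 503.358 g/mol, so wt% Si = 84.255/503.358 × 100 = 16.74%.
M((Na_0.61K_0.39)AlSi_3O_8) = 268.501 g/mol, so wt% Si = 84.255/268.501 × 100 = 31.38%.
16.74 − 31.38 = -14.64 pp.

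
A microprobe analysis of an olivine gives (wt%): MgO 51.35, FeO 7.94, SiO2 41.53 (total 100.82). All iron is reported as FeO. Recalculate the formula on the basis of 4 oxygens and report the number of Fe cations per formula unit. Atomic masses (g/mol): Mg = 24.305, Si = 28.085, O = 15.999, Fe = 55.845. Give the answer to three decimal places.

MgO (M=40.304): mol = 1.27407; Mg = 1.27407, O = 1.27407.
FeO (M=71.844): mol = 0.11052; Fe = 0.11052, O = 0.11052.
SiO2 (M=60.083): mol = 0.69121; Si = 0.69121, O = 1.38242.
ΣO = 2.76701; factor = 4/ΣO = 1.44560.
Fe apfu = 0.11052 × 1.44560 = 0.160.

0.160 Fe apfu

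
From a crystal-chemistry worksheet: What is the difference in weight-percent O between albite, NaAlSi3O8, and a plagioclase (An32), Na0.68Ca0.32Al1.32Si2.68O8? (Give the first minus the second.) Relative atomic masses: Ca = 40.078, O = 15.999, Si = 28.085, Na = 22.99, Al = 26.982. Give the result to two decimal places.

O in NaAlSi3O8: molar mass 262.219 g/mol; 8×15.999 = 127.992 g → 48.81 wt%.
O in Na0.68Ca0.32Al1.32Si2.68O8: molar mass 267.334 g/mol; 8×15.999 = 127.992 g → 47.88 wt%.
Difference = 48.81 − 47.88 = 0.93 percentage points.

0.93 percentage points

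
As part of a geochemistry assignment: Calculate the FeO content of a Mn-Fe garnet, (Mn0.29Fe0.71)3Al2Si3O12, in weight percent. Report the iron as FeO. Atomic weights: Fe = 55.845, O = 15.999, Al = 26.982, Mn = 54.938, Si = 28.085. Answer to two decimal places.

30.79 wt%

M((Mn0.29Fe0.71)3Al2Si3O12) = 496.953 g/mol; M(FeO) = 71.844 g/mol.
Moles FeO per formula unit = 2.13 Fe ÷ 1 = 2.1300.
FeO fraction = (2.1300 × 71.844) / 496.953 = 153.028/496.953 = 0.3079.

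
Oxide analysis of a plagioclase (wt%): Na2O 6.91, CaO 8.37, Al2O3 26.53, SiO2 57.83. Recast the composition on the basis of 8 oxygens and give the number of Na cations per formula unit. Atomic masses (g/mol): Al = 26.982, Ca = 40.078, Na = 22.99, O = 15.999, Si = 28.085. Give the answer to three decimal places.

Na2O (M=61.979): mol = 0.11149; Na = 0.22298, O = 0.11149.
CaO (M=56.077): mol = 0.14926; Ca = 0.14926, O = 0.14926.
Al2O3 (M=101.961): mol = 0.26020; Al = 0.52040, O = 0.78060.
SiO2 (M=60.083): mol = 0.96250; Si = 0.96250, O = 1.92500.
ΣO = 2.96635; factor = 8/ΣO = 2.69692.
Na apfu = 0.22298 × 2.69692 = 0.601.

0.601 Na apfu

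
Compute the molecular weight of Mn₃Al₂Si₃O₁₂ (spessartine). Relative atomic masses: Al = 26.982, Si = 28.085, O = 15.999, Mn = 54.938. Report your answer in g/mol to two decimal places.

495.02 g/mol

Mn: 3 × 54.938 = 164.8140
Al: 2 × 26.982 = 53.9640
Si: 3 × 28.085 = 84.2550
O: 12 × 15.999 = 191.9880
Summing the contributions gives the formula mass.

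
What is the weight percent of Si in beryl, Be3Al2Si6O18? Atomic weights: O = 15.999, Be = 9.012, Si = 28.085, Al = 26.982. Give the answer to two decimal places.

M(Be3Al2Si6O18) = 537.492 g/mol.
Si contributes 6 × 28.085 = 168.510 g per mole.
168.510/537.492 = 0.3135 → 31.35%.

31.35 mass %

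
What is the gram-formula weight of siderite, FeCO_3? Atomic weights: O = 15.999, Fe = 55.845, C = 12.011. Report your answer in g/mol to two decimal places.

115.85 g/mol

M = 1×55.845 + 1×12.011 + 3×15.999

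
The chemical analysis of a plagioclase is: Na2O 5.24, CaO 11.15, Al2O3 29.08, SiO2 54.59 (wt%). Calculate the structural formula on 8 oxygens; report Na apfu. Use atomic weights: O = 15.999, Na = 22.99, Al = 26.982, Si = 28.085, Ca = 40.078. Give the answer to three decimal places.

5.24 wt% Na2O ÷ 61.979 g/mol = 0.08454 mol, giving 0.16908 Na and 0.08454 O.
11.15 wt% CaO ÷ 56.077 g/mol = 0.19883 mol, giving 0.19883 Ca and 0.19883 O.
29.08 wt% Al2O3 ÷ 101.961 g/mol = 0.28521 mol, giving 0.57042 Al and 0.85563 O.
54.59 wt% SiO2 ÷ 60.083 g/mol = 0.90858 mol, giving 0.90858 Si and 1.81716 O.
Oxygen sums to 2.95616; scaling by 8/2.95616 = 2.70621 puts the formula on 8 O.
Na: 0.16908 × 2.70621 = 0.458 atoms per formula unit.

0.458 Na apfu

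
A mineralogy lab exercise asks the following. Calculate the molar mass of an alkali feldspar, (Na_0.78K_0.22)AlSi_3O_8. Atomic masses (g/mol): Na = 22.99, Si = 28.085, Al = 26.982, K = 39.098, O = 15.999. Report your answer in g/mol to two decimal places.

Na: 0.78 × 22.99 = 17.9322
K: 0.22 × 39.098 = 8.6016
Al: 1 × 26.982 = 26.9820
Si: 3 × 28.085 = 84.2550
O: 8 × 15.999 = 127.9920
Summing the contributions gives the formula mass.

265.76 g/mol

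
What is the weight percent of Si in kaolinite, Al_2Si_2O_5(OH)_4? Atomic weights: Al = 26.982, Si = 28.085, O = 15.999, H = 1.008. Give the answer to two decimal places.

21.76 mass %

Molar mass of Al_2Si_2O_5(OH)_4: 2×26.982 + 2×28.085 + 9×15.999 + 4×1.008 = 258.157 g/mol.
Mass of Si per formula unit: 2 × 28.085 = 56.170 g.
Weight fraction Si = 56.170 / 258.157 = 0.2176.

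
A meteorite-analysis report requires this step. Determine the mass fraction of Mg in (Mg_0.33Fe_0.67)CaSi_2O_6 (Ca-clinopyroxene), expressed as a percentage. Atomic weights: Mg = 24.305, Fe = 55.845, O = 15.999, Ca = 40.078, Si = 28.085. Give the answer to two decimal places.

3.37 mass %

Formula mass = 0.33*24.305 + 0.67*55.845 + 1*40.078 + 2*28.085 + 6*15.999 = 237.679 g/mol, of which 8.021 g is Mg.
So Mg makes up 8.021/237.679 = 0.0337 of the mass, i.e. 3.37%.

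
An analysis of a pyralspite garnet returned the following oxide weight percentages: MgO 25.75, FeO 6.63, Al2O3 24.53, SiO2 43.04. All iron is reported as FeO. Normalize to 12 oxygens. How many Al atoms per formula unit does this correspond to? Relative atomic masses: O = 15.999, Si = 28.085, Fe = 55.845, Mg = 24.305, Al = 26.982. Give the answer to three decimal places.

MgO (M=40.304): mol = 0.63889; Mg = 0.63889, O = 0.63889.
FeO (M=71.844): mol = 0.09228; Fe = 0.09228, O = 0.09228.
Al2O3 (M=101.961): mol = 0.24058; Al = 0.48116, O = 0.72174.
SiO2 (M=60.083): mol = 0.71634; Si = 0.71634, O = 1.43268.
ΣO = 2.88559; factor = 12/ΣO = 4.15859.
Al apfu = 0.48116 × 4.15859 = 2.001.

2.001 Al apfu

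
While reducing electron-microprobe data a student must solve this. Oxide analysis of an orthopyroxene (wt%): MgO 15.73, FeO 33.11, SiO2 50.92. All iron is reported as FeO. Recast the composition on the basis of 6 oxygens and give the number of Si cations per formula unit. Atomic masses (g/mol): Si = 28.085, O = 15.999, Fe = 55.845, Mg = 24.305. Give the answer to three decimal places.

1.997 Si apfu

MgO (M=40.304): mol = 0.39028; Mg = 0.39028, O = 0.39028.
FeO (M=71.844): mol = 0.46086; Fe = 0.46086, O = 0.46086.
SiO2 (M=60.083): mol = 0.84749; Si = 0.84749, O = 1.69498.
ΣO = 2.54612; factor = 6/ΣO = 2.35653.
Si apfu = 0.84749 × 2.35653 = 1.997.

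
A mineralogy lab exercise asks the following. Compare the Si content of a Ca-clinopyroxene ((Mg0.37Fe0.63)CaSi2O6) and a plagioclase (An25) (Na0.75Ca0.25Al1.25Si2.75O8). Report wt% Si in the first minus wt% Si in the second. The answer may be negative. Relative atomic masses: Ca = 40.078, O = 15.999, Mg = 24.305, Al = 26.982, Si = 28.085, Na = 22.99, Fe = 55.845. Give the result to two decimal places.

First mineral: 56.170 g Si in 236.417 g formula = 23.76 wt% Si.
Second mineral: 77.234 g Si in 266.215 g formula = 29.01 wt% Si.
23.76% − 29.01% gives a difference of -5.25 percentage points.

-5.25 percentage points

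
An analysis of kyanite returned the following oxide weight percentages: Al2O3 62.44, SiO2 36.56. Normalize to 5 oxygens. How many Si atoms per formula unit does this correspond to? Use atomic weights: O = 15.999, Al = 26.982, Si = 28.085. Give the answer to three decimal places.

0.996 Si apfu

Al2O3: 62.44/101.961 = 0.61239 mol → 1.22478 mol Al, 1.83717 mol O.
SiO2: 36.56/60.083 = 0.60849 mol → 0.60849 mol Si, 1.21698 mol O.
Total oxygen = 3.05415 mol. Normalization factor = 5/3.05415 = 1.63712.
Si per 5 O = 0.60849 × 1.63712 = 0.996.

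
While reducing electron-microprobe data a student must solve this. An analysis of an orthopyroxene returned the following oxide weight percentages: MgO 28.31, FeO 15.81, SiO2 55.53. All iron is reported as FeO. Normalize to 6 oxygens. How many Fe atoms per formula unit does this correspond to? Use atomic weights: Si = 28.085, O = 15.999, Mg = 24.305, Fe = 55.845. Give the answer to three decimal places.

28.31 wt% MgO ÷ 40.304 g/mol = 0.70241 mol, giving 0.70241 Mg and 0.70241 O.
15.81 wt% FeO ÷ 71.844 g/mol = 0.22006 mol, giving 0.22006 Fe and 0.22006 O.
55.53 wt% SiO2 ÷ 60.083 g/mol = 0.92422 mol, giving 0.92422 Si and 1.84844 O.
Oxygen sums to 2.77091; scaling by 6/2.77091 = 2.16535 puts the formula on 6 O.
Fe: 0.22006 × 2.16535 = 0.477 atoms per formula unit.

0.477 Fe apfu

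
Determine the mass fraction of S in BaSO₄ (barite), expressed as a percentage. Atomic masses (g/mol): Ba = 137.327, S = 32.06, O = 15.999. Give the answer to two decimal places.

13.74 mass %

Formula mass = 1*137.327 + 1*32.06 + 4*15.999 = 233.383 g/mol, of which 32.060 g is S.
So S makes up 32.060/233.383 = 0.1374 of the mass, i.e. 13.74%.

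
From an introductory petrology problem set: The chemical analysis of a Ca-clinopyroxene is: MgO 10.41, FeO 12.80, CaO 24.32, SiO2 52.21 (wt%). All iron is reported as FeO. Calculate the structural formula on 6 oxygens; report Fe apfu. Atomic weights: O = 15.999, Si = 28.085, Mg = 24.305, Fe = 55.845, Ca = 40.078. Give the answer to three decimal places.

MgO: 10.41/40.304 = 0.25829 mol → 0.25829 mol Mg, 0.25829 mol O.
FeO: 12.80/71.844 = 0.17816 mol → 0.17816 mol Fe, 0.17816 mol O.
CaO: 24.32/56.077 = 0.43369 mol → 0.43369 mol Ca, 0.43369 mol O.
SiO2: 52.21/60.083 = 0.86896 mol → 0.86896 mol Si, 1.73792 mol O.
Total oxygen = 2.60806 mol. Normalization factor = 6/2.60806 = 2.30056.
Fe per 6 O = 0.17816 × 2.30056 = 0.410.

0.410 Fe apfu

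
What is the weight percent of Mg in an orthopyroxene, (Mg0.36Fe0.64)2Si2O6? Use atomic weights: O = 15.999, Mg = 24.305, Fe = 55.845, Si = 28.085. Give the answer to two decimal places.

7.26 mass %

Molar mass of (Mg0.36Fe0.64)2Si2O6: 0.72·24.305 + 1.28·55.845 + 2·28.085 + 6·15.999 = 241.145 g/mol.
Mass of Mg per formula unit: 0.72 × 24.305 = 17.500 g.
Weight fraction Mg = 17.500 / 241.145 = 0.0726.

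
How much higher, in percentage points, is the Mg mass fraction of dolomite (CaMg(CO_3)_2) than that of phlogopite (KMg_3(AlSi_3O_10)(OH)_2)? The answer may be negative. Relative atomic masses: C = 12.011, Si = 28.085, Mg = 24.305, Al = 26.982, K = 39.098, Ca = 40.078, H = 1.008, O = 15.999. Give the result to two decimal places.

M(CaMg(CO_3)_2) = 184.399 g/mol, so wt% Mg = 24.305/184.399 × 100 = 13.18%.
M(KMg_3(AlSi_3O_10)(OH)_2) = 417.254 g/mol, so wt% Mg = 72.915/417.254 × 100 = 17.47%.
13.18 − 17.47 = -4.29 pp.

-4.29 percentage points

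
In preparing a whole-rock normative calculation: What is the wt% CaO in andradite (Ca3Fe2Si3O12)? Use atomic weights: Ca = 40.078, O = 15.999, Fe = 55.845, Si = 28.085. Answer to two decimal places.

Formula mass = 508.167 g/mol.
3 Ca → 3.0000 mol CaO per formula unit; M(CaO) = 56.077, so CaO mass = 168.231 g.
168.231/508.167 × 100 = 33.11 wt%.

33.11 wt%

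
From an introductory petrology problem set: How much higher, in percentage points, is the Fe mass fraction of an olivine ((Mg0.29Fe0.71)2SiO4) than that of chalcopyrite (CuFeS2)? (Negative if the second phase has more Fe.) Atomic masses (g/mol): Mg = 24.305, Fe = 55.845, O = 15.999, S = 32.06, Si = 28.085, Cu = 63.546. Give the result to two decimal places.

Fe in (Mg0.29Fe0.71)2SiO4: molar mass 185.478 g/mol; 1.42×55.845 = 79.300 g → 42.75 wt%.
Fe in CuFeS2: molar mass 183.511 g/mol; 1×55.845 = 55.845 g → 30.43 wt%.
Difference = 42.75 − 30.43 = 12.32 percentage points.

12.32 percentage points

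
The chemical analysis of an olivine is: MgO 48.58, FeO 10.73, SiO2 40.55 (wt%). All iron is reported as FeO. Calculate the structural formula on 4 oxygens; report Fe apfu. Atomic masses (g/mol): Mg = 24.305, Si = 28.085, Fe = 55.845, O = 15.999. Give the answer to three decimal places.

MgO (M=40.304): mol = 1.20534; Mg = 1.20534, O = 1.20534.
FeO (M=71.844): mol = 0.14935; Fe = 0.14935, O = 0.14935.
SiO2 (M=60.083): mol = 0.67490; Si = 0.67490, O = 1.34980.
ΣO = 2.70449; factor = 4/ΣO = 1.47902.
Fe apfu = 0.14935 × 1.47902 = 0.221.

0.221 Fe apfu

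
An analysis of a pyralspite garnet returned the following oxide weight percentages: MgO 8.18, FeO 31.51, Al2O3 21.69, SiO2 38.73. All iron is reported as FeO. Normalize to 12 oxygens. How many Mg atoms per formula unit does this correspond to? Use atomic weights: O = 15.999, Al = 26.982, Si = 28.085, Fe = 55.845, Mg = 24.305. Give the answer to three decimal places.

0.948 Mg apfu

8.18 wt% MgO ÷ 40.304 g/mol = 0.20296 mol, giving 0.20296 Mg and 0.20296 O.
31.51 wt% FeO ÷ 71.844 g/mol = 0.43859 mol, giving 0.43859 Fe and 0.43859 O.
21.69 wt% Al2O3 ÷ 101.961 g/mol = 0.21273 mol, giving 0.42546 Al and 0.63819 O.
38.73 wt% SiO2 ÷ 60.083 g/mol = 0.64461 mol, giving 0.64461 Si and 1.28922 O.
Oxygen sums to 2.56896; scaling by 12/2.56896 = 4.67115 puts the formula on 12 O.
Mg: 0.20296 × 4.67115 = 0.948 atoms per formula unit.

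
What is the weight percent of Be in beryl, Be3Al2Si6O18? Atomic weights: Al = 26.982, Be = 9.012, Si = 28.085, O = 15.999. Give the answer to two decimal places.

5.03 wt%

Formula mass = 3×9.012 + 2×26.982 + 6×28.085 + 18×15.999 = 537.492 g/mol, of which 27.036 g is Be.
So Be makes up 27.036/537.492 = 0.0503 of the mass, i.e. 5.03%.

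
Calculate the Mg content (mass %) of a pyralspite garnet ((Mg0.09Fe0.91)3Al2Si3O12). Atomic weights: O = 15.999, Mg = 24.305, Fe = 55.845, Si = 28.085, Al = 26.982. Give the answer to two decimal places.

Formula mass = 0.27·24.305 + 2.73·55.845 + 2·26.982 + 3·28.085 + 12·15.999 = 489.226 g/mol, of which 6.562 g is Mg.
So Mg makes up 6.562/489.226 = 0.0134 of the mass, i.e. 1.34%.

1.34 mass %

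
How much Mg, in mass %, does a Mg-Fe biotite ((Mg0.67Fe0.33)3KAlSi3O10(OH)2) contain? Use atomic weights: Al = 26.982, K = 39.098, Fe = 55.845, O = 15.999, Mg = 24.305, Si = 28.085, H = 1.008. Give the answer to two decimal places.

10.89 mass %

M((Mg0.67Fe0.33)3KAlSi3O10(OH)2) = 448.479 g/mol.
Mg contributes 2.01 × 24.305 = 48.853 g per mole.
48.853/448.479 = 0.1089 → 10.89%.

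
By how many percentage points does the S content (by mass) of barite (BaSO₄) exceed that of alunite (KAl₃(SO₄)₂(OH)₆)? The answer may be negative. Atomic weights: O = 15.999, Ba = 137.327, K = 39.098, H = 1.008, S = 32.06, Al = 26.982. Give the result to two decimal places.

M(BaSO₄) = 233.383 g/mol, so wt% S = 32.060/233.383 × 100 = 13.74%.
M(KAl₃(SO₄)₂(OH)₆) = 414.198 g/mol, so wt% S = 64.120/414.198 × 100 = 15.48%.
13.74 − 15.48 = -1.74 pp.

-1.74 percentage points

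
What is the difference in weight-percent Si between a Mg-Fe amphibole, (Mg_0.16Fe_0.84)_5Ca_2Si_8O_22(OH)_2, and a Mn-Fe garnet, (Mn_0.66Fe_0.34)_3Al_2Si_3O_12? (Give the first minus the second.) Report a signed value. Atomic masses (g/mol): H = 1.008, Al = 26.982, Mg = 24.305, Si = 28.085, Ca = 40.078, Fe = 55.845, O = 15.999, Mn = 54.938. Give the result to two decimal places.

Si in (Mg_0.16Fe_0.84)_5Ca_2Si_8O_22(OH)_2: molar mass 944.821 g/mol; 8×28.085 = 224.680 g → 23.78 wt%.
Si in (Mn_0.66Fe_0.34)_3Al_2Si_3O_12: molar mass 495.946 g/mol; 3×28.085 = 84.255 g → 16.99 wt%.
Difference = 23.78 − 16.99 = 6.79 percentage points.

6.79 percentage points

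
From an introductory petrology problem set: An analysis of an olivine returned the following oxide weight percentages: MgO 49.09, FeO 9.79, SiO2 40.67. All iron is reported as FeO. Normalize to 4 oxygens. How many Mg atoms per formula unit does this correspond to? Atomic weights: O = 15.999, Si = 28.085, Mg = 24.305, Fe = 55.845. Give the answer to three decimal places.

49.09 wt% MgO ÷ 40.304 g/mol = 1.21799 mol, giving 1.21799 Mg and 1.21799 O.
9.79 wt% FeO ÷ 71.844 g/mol = 0.13627 mol, giving 0.13627 Fe and 0.13627 O.
40.67 wt% SiO2 ÷ 60.083 g/mol = 0.67690 mol, giving 0.67690 Si and 1.35380 O.
Oxygen sums to 2.70806; scaling by 4/2.70806 = 1.47707 puts the formula on 4 O.
Mg: 1.21799 × 1.47707 = 1.799 atoms per formula unit.

1.799 Mg apfu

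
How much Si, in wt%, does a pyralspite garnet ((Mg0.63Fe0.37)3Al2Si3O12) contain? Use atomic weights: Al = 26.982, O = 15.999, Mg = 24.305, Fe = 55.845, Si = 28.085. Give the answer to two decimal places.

19.23 wt%

Formula mass = 1.89*24.305 + 1.11*55.845 + 2*26.982 + 3*28.085 + 12*15.999 = 438.131 g/mol, of which 84.255 g is Si.
So Si makes up 84.255/438.131 = 0.1923 of the mass, i.e. 19.23%.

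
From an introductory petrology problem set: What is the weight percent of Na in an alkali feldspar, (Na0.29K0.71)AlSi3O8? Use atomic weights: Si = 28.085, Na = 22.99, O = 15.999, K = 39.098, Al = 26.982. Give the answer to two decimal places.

M((Na0.29K0.71)AlSi3O8) = 273.656 g/mol.
Na contributes 0.29 × 22.99 = 6.667 g per mole.
6.667/273.656 = 0.0244 → 2.44%.

2.44 wt%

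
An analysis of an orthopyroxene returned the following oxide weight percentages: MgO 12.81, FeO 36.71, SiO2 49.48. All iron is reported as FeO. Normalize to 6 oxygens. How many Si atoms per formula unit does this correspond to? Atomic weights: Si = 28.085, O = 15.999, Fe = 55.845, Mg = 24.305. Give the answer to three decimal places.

12.81 wt% MgO ÷ 40.304 g/mol = 0.31783 mol, giving 0.31783 Mg and 0.31783 O.
36.71 wt% FeO ÷ 71.844 g/mol = 0.51097 mol, giving 0.51097 Fe and 0.51097 O.
49.48 wt% SiO2 ÷ 60.083 g/mol = 0.82353 mol, giving 0.82353 Si and 1.64706 O.
Oxygen sums to 2.47586; scaling by 6/2.47586 = 2.42340 puts the formula on 6 O.
Si: 0.82353 × 2.42340 = 1.996 atoms per formula unit.

1.996 Si apfu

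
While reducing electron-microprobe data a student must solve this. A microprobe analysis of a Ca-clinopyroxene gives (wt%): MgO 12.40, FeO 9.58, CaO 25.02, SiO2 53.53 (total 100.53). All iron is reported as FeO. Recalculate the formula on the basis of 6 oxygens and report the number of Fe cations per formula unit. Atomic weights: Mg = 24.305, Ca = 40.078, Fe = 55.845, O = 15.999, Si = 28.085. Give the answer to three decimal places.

12.40 wt% MgO ÷ 40.304 g/mol = 0.30766 mol, giving 0.30766 Mg and 0.30766 O.
9.58 wt% FeO ÷ 71.844 g/mol = 0.13334 mol, giving 0.13334 Fe and 0.13334 O.
25.02 wt% CaO ÷ 56.077 g/mol = 0.44617 mol, giving 0.44617 Ca and 0.44617 O.
53.53 wt% SiO2 ÷ 60.083 g/mol = 0.89093 mol, giving 0.89093 Si and 1.78186 O.
Oxygen sums to 2.66903; scaling by 6/2.66903 = 2.24801 puts the formula on 6 O.
Fe: 0.13334 × 2.24801 = 0.300 atoms per formula unit.

0.300 Fe apfu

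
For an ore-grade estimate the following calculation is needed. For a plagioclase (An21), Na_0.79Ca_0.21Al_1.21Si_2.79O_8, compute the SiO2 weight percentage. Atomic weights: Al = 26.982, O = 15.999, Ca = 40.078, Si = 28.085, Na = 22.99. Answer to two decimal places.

Molar mass of Na_0.79Ca_0.21Al_1.21Si_2.79O_8 = 0.79×22.99 + 0.21×40.078 + 1.21×26.982 + 2.79×28.085 + 8×15.999 = 265.576 g/mol.
Each formula unit contains 2.79 Si, equivalent to 2.79/1 = 2.7900 mol SiO2.
M(SiO2) = 1×28.085 + 2×15.999 = 60.083 g/mol.
Mass of SiO2 per formula unit = 2.7900 × 60.083 = 167.632 g.
SiO2 wt% = 167.632 / 265.576 × 100 = 63.12%.

63.12 wt%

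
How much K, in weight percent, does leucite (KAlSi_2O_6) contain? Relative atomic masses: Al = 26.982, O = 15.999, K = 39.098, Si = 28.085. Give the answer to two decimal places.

Molar mass of KAlSi_2O_6: 1×39.098 + 1×26.982 + 2×28.085 + 6×15.999 = 218.244 g/mol.
Mass of K per formula unit: 1 × 39.098 = 39.098 g.
Weight fraction K = 39.098 / 218.244 = 0.1791.

17.91 weight percent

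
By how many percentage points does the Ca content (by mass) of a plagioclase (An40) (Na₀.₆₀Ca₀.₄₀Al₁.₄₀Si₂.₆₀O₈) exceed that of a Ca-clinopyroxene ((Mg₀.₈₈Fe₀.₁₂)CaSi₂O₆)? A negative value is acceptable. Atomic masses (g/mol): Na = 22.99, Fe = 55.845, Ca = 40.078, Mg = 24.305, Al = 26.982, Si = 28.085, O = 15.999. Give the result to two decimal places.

-12.22 percentage points

Ca in Na₀.₆₀Ca₀.₄₀Al₁.₄₀Si₂.₆₀O₈: molar mass 268.613 g/mol; 0.40×40.078 = 16.031 g → 5.97 wt%.
Ca in (Mg₀.₈₈Fe₀.₁₂)CaSi₂O₆: molar mass 220.332 g/mol; 1×40.078 = 40.078 g → 18.19 wt%.
Difference = 5.97 − 18.19 = -12.22 percentage points.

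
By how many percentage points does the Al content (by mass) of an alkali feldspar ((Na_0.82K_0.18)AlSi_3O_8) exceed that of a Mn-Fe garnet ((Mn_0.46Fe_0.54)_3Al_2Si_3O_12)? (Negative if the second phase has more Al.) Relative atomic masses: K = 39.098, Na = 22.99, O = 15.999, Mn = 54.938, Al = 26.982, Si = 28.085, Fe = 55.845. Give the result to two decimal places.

-0.69 percentage points

First mineral: 26.982 g Al in 265.118 g formula = 10.18 wt% Al.
Second mineral: 53.964 g Al in 496.490 g formula = 10.87 wt% Al.
10.18% − 10.87% gives a difference of -0.69 percentage points.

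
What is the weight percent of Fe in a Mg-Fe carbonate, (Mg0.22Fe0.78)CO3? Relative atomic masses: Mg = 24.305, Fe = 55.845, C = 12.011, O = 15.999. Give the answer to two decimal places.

Formula mass = 0.22×24.305 + 0.78×55.845 + 1×12.011 + 3×15.999 = 108.914 g/mol, of which 43.559 g is Fe.
So Fe makes up 43.559/108.914 = 0.3999 of the mass, i.e. 39.99%.

39.99 wt%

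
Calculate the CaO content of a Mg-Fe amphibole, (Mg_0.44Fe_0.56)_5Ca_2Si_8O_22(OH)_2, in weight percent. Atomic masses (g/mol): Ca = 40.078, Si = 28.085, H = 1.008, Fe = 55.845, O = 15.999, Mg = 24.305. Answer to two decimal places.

12.45 wt%

Molar mass of (Mg_0.44Fe_0.56)_5Ca_2Si_8O_22(OH)_2 = 2.20×24.305 + 2.80×55.845 + 2×40.078 + 8×28.085 + 24×15.999 + 2×1.008 = 900.665 g/mol.
Each formula unit contains 2 Ca, equivalent to 2/1 = 2.0000 mol CaO.
M(CaO) = 1×40.078 + 1×15.999 = 56.077 g/mol.
Mass of CaO per formula unit = 2.0000 × 56.077 = 112.154 g.
CaO wt% = 112.154 / 900.665 × 100 = 12.45%.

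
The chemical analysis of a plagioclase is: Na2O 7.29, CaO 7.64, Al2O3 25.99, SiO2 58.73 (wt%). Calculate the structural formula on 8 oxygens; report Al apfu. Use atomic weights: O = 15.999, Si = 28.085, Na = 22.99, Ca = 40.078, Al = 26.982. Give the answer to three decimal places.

1.372 Al apfu

Na2O (M=61.979): mol = 0.11762; Na = 0.23524, O = 0.11762.
CaO (M=56.077): mol = 0.13624; Ca = 0.13624, O = 0.13624.
Al2O3 (M=101.961): mol = 0.25490; Al = 0.50980, O = 0.76470.
SiO2 (M=60.083): mol = 0.97748; Si = 0.97748, O = 1.95496.
ΣO = 2.97352; factor = 8/ΣO = 2.69041.
Al apfu = 0.50980 × 2.69041 = 1.372.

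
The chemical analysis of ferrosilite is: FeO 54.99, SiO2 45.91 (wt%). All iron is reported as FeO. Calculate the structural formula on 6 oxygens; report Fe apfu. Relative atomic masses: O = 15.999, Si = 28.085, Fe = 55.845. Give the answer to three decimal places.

2.002 Fe apfu

FeO: 54.99/71.844 = 0.76541 mol → 0.76541 mol Fe, 0.76541 mol O.
SiO2: 45.91/60.083 = 0.76411 mol → 0.76411 mol Si, 1.52822 mol O.
Total oxygen = 2.29363 mol. Normalization factor = 6/2.29363 = 2.61594.
Fe per 6 O = 0.76541 × 2.61594 = 2.002.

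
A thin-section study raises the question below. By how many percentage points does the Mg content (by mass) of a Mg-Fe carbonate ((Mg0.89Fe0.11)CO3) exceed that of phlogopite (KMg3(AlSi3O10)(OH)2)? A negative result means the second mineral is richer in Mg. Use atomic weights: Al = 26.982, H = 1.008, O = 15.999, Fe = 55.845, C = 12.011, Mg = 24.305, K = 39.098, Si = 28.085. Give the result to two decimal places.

7.17 percentage points

First mineral: 21.631 g Mg in 87.782 g formula = 24.64 wt% Mg.
Second mineral: 72.915 g Mg in 417.254 g formula = 17.47 wt% Mg.
24.64% − 17.47% gives a difference of 7.17 percentage points.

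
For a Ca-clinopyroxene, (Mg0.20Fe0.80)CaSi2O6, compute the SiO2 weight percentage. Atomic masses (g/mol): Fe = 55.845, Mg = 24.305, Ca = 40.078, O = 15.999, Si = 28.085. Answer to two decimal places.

Formula mass = 241.779 g/mol.
2 Si → 2.0000 mol SiO2 per formula unit; M(SiO2) = 60.083, so SiO2 mass = 120.166 g.
120.166/241.779 × 100 = 49.70 wt%.

49.70 wt%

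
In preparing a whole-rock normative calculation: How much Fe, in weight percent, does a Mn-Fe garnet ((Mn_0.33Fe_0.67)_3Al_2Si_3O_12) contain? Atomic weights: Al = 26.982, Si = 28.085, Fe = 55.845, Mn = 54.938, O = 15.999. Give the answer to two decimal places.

Formula mass = 0.99·54.938 + 2.01·55.845 + 2·26.982 + 3·28.085 + 12·15.999 = 496.844 g/mol, of which 112.248 g is Fe.
So Fe makes up 112.248/496.844 = 0.2259 of the mass, i.e. 22.59%.

22.59 weight percent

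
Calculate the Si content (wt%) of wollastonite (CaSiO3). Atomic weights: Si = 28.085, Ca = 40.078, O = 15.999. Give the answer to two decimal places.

24.18 wt%

Formula mass = 1·40.078 + 1·28.085 + 3·15.999 = 116.160 g/mol, of which 28.085 g is Si.
So Si makes up 28.085/116.160 = 0.2418 of the mass, i.e. 24.18%.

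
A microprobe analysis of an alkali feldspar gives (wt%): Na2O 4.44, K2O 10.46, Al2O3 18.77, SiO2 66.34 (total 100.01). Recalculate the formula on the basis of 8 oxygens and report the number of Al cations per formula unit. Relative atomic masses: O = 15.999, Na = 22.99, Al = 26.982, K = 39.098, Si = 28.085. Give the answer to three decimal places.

1.001 Al apfu

4.44 wt% Na2O ÷ 61.979 g/mol = 0.07164 mol, giving 0.14328 Na and 0.07164 O.
10.46 wt% K2O ÷ 94.195 g/mol = 0.11105 mol, giving 0.22210 K and 0.11105 O.
18.77 wt% Al2O3 ÷ 101.961 g/mol = 0.18409 mol, giving 0.36818 Al and 0.55227 O.
66.34 wt% SiO2 ÷ 60.083 g/mol = 1.10414 mol, giving 1.10414 Si and 2.20828 O.
Oxygen sums to 2.94324; scaling by 8/2.94324 = 2.71809 puts the formula on 8 O.
Al: 0.36818 × 2.71809 = 1.001 atoms per formula unit.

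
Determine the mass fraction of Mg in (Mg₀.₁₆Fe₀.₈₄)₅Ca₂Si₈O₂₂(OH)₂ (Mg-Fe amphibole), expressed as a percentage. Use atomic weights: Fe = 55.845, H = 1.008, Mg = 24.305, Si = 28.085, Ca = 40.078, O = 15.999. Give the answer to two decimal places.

Molar mass of (Mg₀.₁₆Fe₀.₈₄)₅Ca₂Si₈O₂₂(OH)₂: 0.80×24.305 + 4.20×55.845 + 2×40.078 + 8×28.085 + 24×15.999 + 2×1.008 = 944.821 g/mol.
Mass of Mg per formula unit: 0.80 × 24.305 = 19.444 g.
Weight fraction Mg = 19.444 / 944.821 = 0.0206.

2.06 wt%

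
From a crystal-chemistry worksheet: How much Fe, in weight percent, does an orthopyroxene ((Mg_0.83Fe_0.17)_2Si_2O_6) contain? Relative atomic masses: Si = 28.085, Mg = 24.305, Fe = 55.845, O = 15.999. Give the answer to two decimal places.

8.98 weight percent

Formula mass = 1.66·24.305 + 0.34·55.845 + 2·28.085 + 6·15.999 = 211.498 g/mol, of which 18.987 g is Fe.
So Fe makes up 18.987/211.498 = 0.0898 of the mass, i.e. 8.98%.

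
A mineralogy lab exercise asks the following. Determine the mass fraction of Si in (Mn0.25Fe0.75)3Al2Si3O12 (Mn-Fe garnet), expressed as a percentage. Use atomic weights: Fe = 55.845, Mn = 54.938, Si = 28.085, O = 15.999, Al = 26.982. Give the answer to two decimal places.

Formula mass = 0.75*54.938 + 2.25*55.845 + 2*26.982 + 3*28.085 + 12*15.999 = 497.062 g/mol, of which 84.255 g is Si.
So Si makes up 84.255/497.062 = 0.1695 of the mass, i.e. 16.95%.

16.95 mass %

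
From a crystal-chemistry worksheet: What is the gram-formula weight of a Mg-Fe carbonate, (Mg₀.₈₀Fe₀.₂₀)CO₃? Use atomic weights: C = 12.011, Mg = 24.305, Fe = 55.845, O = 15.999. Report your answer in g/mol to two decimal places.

90.62 g/mol

The formula mass is the sum 0.80(24.305) + 0.20(55.845) + 1(12.011) + 3(15.999).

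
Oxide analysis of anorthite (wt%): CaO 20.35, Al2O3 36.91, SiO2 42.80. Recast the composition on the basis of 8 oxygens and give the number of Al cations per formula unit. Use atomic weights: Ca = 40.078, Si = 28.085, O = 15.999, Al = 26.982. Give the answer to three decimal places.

20.35 wt% CaO ÷ 56.077 g/mol = 0.36289 mol, giving 0.36289 Ca and 0.36289 O.
36.91 wt% Al2O3 ÷ 101.961 g/mol = 0.36200 mol, giving 0.72400 Al and 1.08600 O.
42.80 wt% SiO2 ÷ 60.083 g/mol = 0.71235 mol, giving 0.71235 Si and 1.42470 O.
Oxygen sums to 2.87359; scaling by 8/2.87359 = 2.78397 puts the formula on 8 O.
Al: 0.72400 × 2.78397 = 2.016 atoms per formula unit.

2.016 Al apfu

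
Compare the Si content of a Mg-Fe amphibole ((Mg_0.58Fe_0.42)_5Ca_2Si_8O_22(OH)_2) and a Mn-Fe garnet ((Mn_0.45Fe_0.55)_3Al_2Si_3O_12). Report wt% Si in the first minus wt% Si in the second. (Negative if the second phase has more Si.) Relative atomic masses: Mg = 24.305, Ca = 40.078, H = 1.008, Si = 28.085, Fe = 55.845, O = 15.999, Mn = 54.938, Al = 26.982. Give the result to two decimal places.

8.60 percentage points

M((Mg_0.58Fe_0.42)_5Ca_2Si_8O_22(OH)_2) = 878.587 g/mol, so wt% Si = 224.680/878.587 × 100 = 25.57%.
M((Mn_0.45Fe_0.55)_3Al_2Si_3O_12) = 496.518 g/mol, so wt% Si = 84.255/496.518 × 100 = 16.97%.
25.57 − 16.97 = 8.60 pp.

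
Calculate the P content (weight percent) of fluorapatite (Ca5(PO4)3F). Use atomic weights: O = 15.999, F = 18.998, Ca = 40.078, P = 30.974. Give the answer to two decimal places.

18.43 weight percent

Formula mass = 5×40.078 + 3×30.974 + 12×15.999 + 1×18.998 = 504.298 g/mol, of which 92.922 g is P.
So P makes up 92.922/504.298 = 0.1843 of the mass, i.e. 18.43%.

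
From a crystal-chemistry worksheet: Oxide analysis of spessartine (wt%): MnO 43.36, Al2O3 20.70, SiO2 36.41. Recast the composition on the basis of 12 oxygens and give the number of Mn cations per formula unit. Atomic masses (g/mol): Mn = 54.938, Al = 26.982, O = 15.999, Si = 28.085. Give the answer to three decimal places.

3.016 Mn apfu

MnO: 43.36/70.937 = 0.61125 mol → 0.61125 mol Mn, 0.61125 mol O.
Al2O3: 20.70/101.961 = 0.20302 mol → 0.40604 mol Al, 0.60906 mol O.
SiO2: 36.41/60.083 = 0.60600 mol → 0.60600 mol Si, 1.21200 mol O.
Total oxygen = 2.43231 mol. Normalization factor = 12/2.43231 = 4.93358.
Mn per 12 O = 0.61125 × 4.93358 = 3.016.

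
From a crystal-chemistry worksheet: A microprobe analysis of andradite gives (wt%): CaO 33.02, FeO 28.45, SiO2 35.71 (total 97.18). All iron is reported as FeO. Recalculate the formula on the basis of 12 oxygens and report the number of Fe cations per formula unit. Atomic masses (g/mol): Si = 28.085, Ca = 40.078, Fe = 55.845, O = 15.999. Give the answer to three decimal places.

CaO (M=56.077): mol = 0.58883; Ca = 0.58883, O = 0.58883.
FeO (M=71.844): mol = 0.39600; Fe = 0.39600, O = 0.39600.
SiO2 (M=60.083): mol = 0.59434; Si = 0.59434, O = 1.18868.
ΣO = 2.17351; factor = 12/ΣO = 5.52102.
Fe apfu = 0.39600 × 5.52102 = 2.186.

2.186 Fe apfu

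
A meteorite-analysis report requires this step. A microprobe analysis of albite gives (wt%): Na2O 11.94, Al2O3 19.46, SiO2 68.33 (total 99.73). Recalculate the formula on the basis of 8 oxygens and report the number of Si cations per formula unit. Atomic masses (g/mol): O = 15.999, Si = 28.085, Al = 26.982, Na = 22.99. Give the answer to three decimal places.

2.993 Si apfu

11.94 wt% Na2O ÷ 61.979 g/mol = 0.19265 mol, giving 0.38530 Na and 0.19265 O.
19.46 wt% Al2O3 ÷ 101.961 g/mol = 0.19086 mol, giving 0.38172 Al and 0.57258 O.
68.33 wt% SiO2 ÷ 60.083 g/mol = 1.13726 mol, giving 1.13726 Si and 2.27452 O.
Oxygen sums to 3.03975; scaling by 8/3.03975 = 2.63180 puts the formula on 8 O.
Si: 1.13726 × 2.63180 = 2.993 atoms per formula unit.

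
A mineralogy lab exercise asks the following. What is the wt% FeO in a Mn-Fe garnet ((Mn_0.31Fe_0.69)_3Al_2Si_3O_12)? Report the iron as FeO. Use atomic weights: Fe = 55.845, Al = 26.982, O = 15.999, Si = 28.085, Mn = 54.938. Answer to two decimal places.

Molar mass of (Mn_0.31Fe_0.69)_3Al_2Si_3O_12 = 0.93*54.938 + 2.07*55.845 + 2*26.982 + 3*28.085 + 12*15.999 = 496.898 g/mol.
Each formula unit contains 2.07 Fe, equivalent to 2.07/1 = 2.0700 mol FeO.
M(FeO) = 1×55.845 + 1×15.999 = 71.844 g/mol.
Mass of FeO per formula unit = 2.0700 × 71.844 = 148.717 g.
FeO wt% = 148.717 / 496.898 × 100 = 29.93%.

29.93 wt%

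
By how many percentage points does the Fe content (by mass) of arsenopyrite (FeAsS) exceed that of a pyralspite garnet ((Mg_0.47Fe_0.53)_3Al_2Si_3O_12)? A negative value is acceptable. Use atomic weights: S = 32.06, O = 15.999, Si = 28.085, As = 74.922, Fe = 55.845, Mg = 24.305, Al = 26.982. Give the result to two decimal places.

Fe in FeAsS: molar mass 162.827 g/mol; 1×55.845 = 55.845 g → 34.30 wt%.
Fe in (Mg_0.47Fe_0.53)_3Al_2Si_3O_12: molar mass 453.271 g/mol; 1.59×55.845 = 88.794 g → 19.59 wt%.
Difference = 34.30 − 19.59 = 14.71 percentage points.

14.71 percentage points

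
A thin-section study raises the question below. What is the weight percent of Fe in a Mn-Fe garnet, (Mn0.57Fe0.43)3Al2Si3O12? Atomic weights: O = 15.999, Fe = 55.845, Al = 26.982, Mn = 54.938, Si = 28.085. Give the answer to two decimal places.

Formula mass = 1.71×54.938 + 1.29×55.845 + 2×26.982 + 3×28.085 + 12×15.999 = 496.191 g/mol, of which 72.040 g is Fe.
So Fe makes up 72.040/496.191 = 0.1452 of the mass, i.e. 14.52%.

14.52 wt%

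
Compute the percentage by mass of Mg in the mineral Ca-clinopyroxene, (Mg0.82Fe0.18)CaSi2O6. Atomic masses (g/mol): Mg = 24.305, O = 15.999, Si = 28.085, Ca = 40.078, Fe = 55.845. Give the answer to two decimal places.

8.97 wt%

Molar mass of (Mg0.82Fe0.18)CaSi2O6: 0.82×24.305 + 0.18×55.845 + 1×40.078 + 2×28.085 + 6×15.999 = 222.224 g/mol.
Mass of Mg per formula unit: 0.82 × 24.305 = 19.930 g.
Weight fraction Mg = 19.930 / 222.224 = 0.0897.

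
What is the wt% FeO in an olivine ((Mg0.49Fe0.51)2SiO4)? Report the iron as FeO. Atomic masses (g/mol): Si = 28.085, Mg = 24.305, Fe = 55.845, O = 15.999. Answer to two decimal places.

42.39 wt%

Molar mass of (Mg0.49Fe0.51)2SiO4 = 0.98×24.305 + 1.02×55.845 + 1×28.085 + 4×15.999 = 172.862 g/mol.
Each formula unit contains 1.02 Fe, equivalent to 1.02/1 = 1.0200 mol FeO.
M(FeO) = 1×55.845 + 1×15.999 = 71.844 g/mol.
Mass of FeO per formula unit = 1.0200 × 71.844 = 73.281 g.
FeO wt% = 73.281 / 172.862 × 100 = 42.39%.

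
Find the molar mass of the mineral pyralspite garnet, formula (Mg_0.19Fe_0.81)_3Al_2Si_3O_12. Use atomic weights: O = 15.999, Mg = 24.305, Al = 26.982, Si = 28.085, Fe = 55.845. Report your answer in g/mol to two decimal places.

479.76 g/mol

The formula mass is the sum 0.57*24.305 + 2.43*55.845 + 2*26.982 + 3*28.085 + 12*15.999.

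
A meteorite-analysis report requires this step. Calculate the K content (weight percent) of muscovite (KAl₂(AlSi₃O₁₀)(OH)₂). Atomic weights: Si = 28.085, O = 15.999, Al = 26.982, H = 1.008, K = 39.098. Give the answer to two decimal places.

9.82 weight percent

Molar mass of KAl₂(AlSi₃O₁₀)(OH)₂: 1·39.098 + 3·26.982 + 3·28.085 + 12·15.999 + 2·1.008 = 398.303 g/mol.
Mass of K per formula unit: 1 × 39.098 = 39.098 g.
Weight fraction K = 39.098 / 398.303 = 0.0982.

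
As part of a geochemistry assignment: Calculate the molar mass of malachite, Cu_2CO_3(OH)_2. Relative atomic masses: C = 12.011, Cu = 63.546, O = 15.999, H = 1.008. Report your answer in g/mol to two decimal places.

Cu: 2 × 63.546 = 127.0920
C: 1 × 12.011 = 12.0110
O: 5 × 15.999 = 79.9950
H: 2 × 1.008 = 2.0160
Summing the contributions gives the formula mass.

221.11 g/mol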